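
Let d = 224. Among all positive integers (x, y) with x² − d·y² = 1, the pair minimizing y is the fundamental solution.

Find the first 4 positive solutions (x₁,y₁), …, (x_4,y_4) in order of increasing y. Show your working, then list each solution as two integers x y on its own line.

15 1
449 30
13455 899
403201 26940

√224 = [14; 1,28, …], period ℓ=2 (even) → k=1
step 0: (14, 1)  from 14·(1,0) + (0,1)
step 1: (15, 1)  from 1·(14,1) + (1,0)
(x₁, y₁) = (15, 1);  15² − 224·1² = 1 ✓
(x_2, y_2) = (15·15 + 224·1·1, 15·1 + 1·15) = (449, 30)
(x_3, y_3) = (15·449 + 224·1·30, 15·30 + 1·449) = (13455, 899)
(x_4, y_4) = (15·13455 + 224·1·899, 15·899 + 1·13455) = (403201, 26940)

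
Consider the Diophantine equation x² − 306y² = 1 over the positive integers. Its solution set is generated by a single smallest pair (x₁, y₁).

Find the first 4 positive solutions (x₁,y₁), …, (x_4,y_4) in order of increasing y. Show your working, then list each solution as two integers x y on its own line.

[17; 2,34] for √306; ℓ=2 ⇒ convergent index 1
step 0: (17, 1)  from 17·(1,0) + (0,1)
step 1: (35, 2)  from 2·(17,1) + (1,0)
(x₁, y₁) = (35, 2);  35² − 306·2² = 1 ✓
k=2:  x_2 = 35·35+306·2·2 = 2449,  y_2 = 35·2+2·35 = 140
k=3:  x_3 = 35·2449+306·2·140 = 171395,  y_3 = 35·140+2·2449 = 9798
k=4:  x_4 = 35·171395+306·2·9798 = 11995201,  y_4 = 35·9798+2·171395 = 685720

35 2
2449 140
171395 9798
11995201 685720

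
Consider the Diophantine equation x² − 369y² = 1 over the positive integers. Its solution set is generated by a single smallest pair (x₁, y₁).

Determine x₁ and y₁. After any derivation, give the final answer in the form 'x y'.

√369 → a₀=19, period (4,1,3,2,7,4,7,2,3,1,4,38); ℓ=12 even so k=11
a_0=19:  p_0=19·1+0=19,  q_0=19·0+1=1
…
a_4=2:  p_4=2·365+96=826,  q_4=2·19+5=43
…
a_7=7:  p_7=7·25414+6147=184045,  q_7=7·1323+320=9581
…
a_10=1:  p_10=1·1364557+393504=1758061,  q_10=1·71036+20485=91521
a_11=4:  p_11=4·1758061+1364557=8396801,  q_11=4·91521+71036=437120
→ (8396801, 437120).  Check: 8396801²=70506267033601, 369·437120²=70506267033600, difference 1.

8396801 437120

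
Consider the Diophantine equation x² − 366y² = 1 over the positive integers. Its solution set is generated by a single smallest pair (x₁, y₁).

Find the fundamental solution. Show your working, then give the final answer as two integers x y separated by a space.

d=366: √d = [19; 7,1,1,1,2,12,2,1,1,1,7,38] (ℓ=12, even), read p_11/q_11
step 0: (19, 1)  from 19·(1,0) + (0,1)
…
step 3: (287, 15)  from 1·(153,8) + (134,7)
step 4: (440, 23)  from 1·(287,15) + (153,8)
step 5: (1167, 61)  from 2·(440,23) + (287,15)
step 6: (14444, 755)  from 12·(1167,61) + (440,23)
step 7: (30055, 1571)  from 2·(14444,755) + (1167,61)
step 8: (44499, 2326)  from 1·(30055,1571) + (14444,755)
step 9: (74554, 3897)  from 1·(44499,2326) + (30055,1571)
step 10: (119053, 6223)  from 1·(74554,3897) + (44499,2326)
step 11: (907925, 47458)  from 7·(119053,6223) + (74554,3897)
fundamental: x₁=907925, y₁=47458  (since 824327805625 − 366·2252261764 = 1)

907925 47458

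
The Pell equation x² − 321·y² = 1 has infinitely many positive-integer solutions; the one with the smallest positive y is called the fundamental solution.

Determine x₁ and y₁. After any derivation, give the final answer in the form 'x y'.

215 12

√321 = [17; 1,10,1,34, …], period ℓ=4 (even) → k=3
k=0  a_k=17  p_k/q_k = 17/1
…
k=2  a_k=10  p_k/q_k = 197/11
k=3  a_k=1  p_k/q_k = 215/12
(x₁, y₁) = (215, 12);  215² − 321·12² = 1 ✓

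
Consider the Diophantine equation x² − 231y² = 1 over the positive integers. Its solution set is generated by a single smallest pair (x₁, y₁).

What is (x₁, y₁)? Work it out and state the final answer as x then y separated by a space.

d=231: √d = [15; 5,30] (ℓ=2, even), read p_1/q_1
step 0: (15, 1)  from 15·(1,0) + (0,1)
step 1: (76, 5)  from 5·(15,1) + (1,0)
(x₁, y₁) = (76, 5);  76² − 231·5² = 1 ✓

76 5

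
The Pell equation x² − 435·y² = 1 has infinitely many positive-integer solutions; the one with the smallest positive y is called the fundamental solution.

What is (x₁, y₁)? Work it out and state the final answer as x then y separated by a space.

√435 → a₀=20, period (1,5,1,40); ℓ=4 even so k=3
k=0  a_k=20  p_k/q_k = 20/1
k=1  a_k=1  p_k/q_k = 21/1
k=2  a_k=5  p_k/q_k = 125/6
k=3  a_k=1  p_k/q_k = 146/7
fundamental: x₁=146, y₁=7  (since 21316 − 435·49 = 1)

146 7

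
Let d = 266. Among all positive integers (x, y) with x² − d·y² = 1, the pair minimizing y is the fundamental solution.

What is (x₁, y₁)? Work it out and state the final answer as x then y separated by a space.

685 42

√266 → a₀=16, period (3,4,3,32); ℓ=4 even so k=3
a_0=16:  p_0=16·1+0=16,  q_0=16·0+1=1
a_1=3:  p_1=3·16+1=49,  q_1=3·1+0=3
a_2=4:  p_2=4·49+16=212,  q_2=4·3+1=13
a_3=3:  p_3=3·212+49=685,  q_3=3·13+3=42
(x₁, y₁) = (685, 42);  685² − 266·42² = 1 ✓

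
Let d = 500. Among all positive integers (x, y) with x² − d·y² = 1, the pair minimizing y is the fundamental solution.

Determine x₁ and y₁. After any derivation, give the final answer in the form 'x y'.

930249 41602

√500 = [22; 2,1,3,2,1,…,1,2,44, …], period ℓ=14 (even) → k=13
k=0  a_k=22  p_k/q_k = 22/1
k=1  a_k=2  p_k/q_k = 45/2
k=2  a_k=1  p_k/q_k = 67/3
k=3  a_k=3  p_k/q_k = 246/11
k=4  a_k=2  p_k/q_k = 559/25
k=5  a_k=1  p_k/q_k = 805/36
k=6  a_k=1  p_k/q_k = 1364/61
k=7  a_k=10  p_k/q_k = 14445/646
k=8  a_k=1  p_k/q_k = 15809/707
k=9  a_k=1  p_k/q_k = 30254/1353
…
k=12  a_k=1  p_k/q_k = 335522/15005
k=13  a_k=2  p_k/q_k = 930249/41602
fundamental: x₁=930249, y₁=41602  (since 865363202001 − 500·1730726404 = 1)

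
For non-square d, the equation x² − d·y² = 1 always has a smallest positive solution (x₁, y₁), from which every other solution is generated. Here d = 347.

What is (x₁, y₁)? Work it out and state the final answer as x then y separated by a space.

√347 → a₀=18, period (1,1,1,2,4,…,1,1,36); ℓ=14 even so k=13
step 0: (18, 1)  from 18·(1,0) + (0,1)
…
step 2: (37, 2)  from 1·(19,1) + (18,1)
…
step 4: (149, 8)  from 2·(56,3) + (37,2)
…
step 12: (402885, 21628)  from 1·(238717,12815) + (164168,8813)
step 13: (641602, 34443)  from 1·(402885,21628) + (238717,12815)
fundamental: x₁=641602, y₁=34443  (since 411653126404 − 347·1186320249 = 1)

641602 34443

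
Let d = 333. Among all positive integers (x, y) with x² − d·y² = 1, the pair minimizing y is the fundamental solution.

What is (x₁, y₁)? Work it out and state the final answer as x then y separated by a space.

73 4

[18; 4,36] for √333; ℓ=2 ⇒ convergent index 1
k=0  a_k=18  p_k/q_k = 18/1
k=1  a_k=4  p_k/q_k = 73/4
fundamental: x₁=73, y₁=4  (since 5329 − 333·16 = 1)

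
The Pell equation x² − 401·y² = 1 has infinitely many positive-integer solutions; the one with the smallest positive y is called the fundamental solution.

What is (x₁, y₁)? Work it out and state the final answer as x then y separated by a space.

801 40

√401 = [20; 40, …], period ℓ=1 (odd) → k=1
a_0=20:  p_0=20·1+0=20,  q_0=20·0+1=1
a_1=40:  p_1=40·20+1=801,  q_1=40·1+0=40
fundamental: x₁=801, y₁=40  (since 641601 − 401·1600 = 1)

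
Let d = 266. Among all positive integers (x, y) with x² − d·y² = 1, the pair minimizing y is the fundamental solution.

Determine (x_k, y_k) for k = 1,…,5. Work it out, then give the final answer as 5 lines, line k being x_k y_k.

√266 → a₀=16, period (3,4,3,32); ℓ=4 even so k=3
k=0  a_k=16  p_k/q_k = 16/1
…
k=2  a_k=4  p_k/q_k = 212/13
k=3  a_k=3  p_k/q_k = 685/42
(x₁, y₁) = (685, 42);  685² − 266·42² = 1 ✓
k=2:  x_2 = 685·685+266·42·42 = 938449,  y_2 = 685·42+42·685 = 57540
k=3:  x_3 = 685·938449+266·42·57540 = 1285674445,  y_3 = 685·57540+42·938449 = 78829758
k=4:  x_4 = 685·1285674445+266·42·78829758 = 1761373051201,  y_4 = 685·78829758+42·1285674445 = 107996710920
k=5:  x_5 = 685·1761373051201+266·42·107996710920 = 2413079794470925,  y_5 = 685·107996710920+42·1761373051201 = 147955415130642

685 42
938449 57540
1285674445 78829758
1761373051201 107996710920
2413079794470925 147955415130642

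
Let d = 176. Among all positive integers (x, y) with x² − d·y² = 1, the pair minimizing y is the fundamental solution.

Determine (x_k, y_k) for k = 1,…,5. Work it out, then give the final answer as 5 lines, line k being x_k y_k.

√176 → a₀=13, period (3,1,3,26); ℓ=4 even so k=3
a_0=13:  p_0=13·1+0=13,  q_0=13·0+1=1
…
a_2=1:  p_2=1·40+13=53,  q_2=1·3+1=4
a_3=3:  p_3=3·53+40=199,  q_3=3·4+3=15
→ (199, 15).  Check: 199²=39601, 176·15²=39600, difference 1.
(199+15√176)^2 = 79201 + 5970√176
(199+15√176)^3 = 31521799 + 2376045√176
(199+15√176)^4 = 12545596801 + 945659940√176
(199+15√176)^5 = 4993116004999 + 376370280075√176

199 15
79201 5970
31521799 2376045
12545596801 945659940
4993116004999 376370280075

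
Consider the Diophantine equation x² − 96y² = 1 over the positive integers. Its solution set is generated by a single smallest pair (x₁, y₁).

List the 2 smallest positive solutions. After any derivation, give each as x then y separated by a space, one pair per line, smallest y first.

49 5
4801 490

d=96: √d = [9; 1,3,1,18] (ℓ=4, even), read p_3/q_3
a_0=9:  p_0=9·1+0=9,  q_0=9·0+1=1
a_1=1:  p_1=1·9+1=10,  q_1=1·1+0=1
a_2=3:  p_2=3·10+9=39,  q_2=3·1+1=4
a_3=1:  p_3=1·39+10=49,  q_3=1·4+1=5
fundamental: x₁=49, y₁=5  (since 2401 − 96·25 = 1)
k=2:  x_2 = 49·49+96·5·5 = 4801,  y_2 = 49·5+5·49 = 490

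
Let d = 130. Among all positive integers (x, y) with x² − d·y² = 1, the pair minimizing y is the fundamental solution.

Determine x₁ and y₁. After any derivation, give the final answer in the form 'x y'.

[11; 2,2,22] for √130; ℓ=3 ⇒ convergent index 5
step 0: (11, 1)  from 11·(1,0) + (0,1)
…
step 2: (57, 5)  from 2·(23,2) + (11,1)
step 3: (1277, 112)  from 22·(57,5) + (23,2)
step 4: (2611, 229)  from 2·(1277,112) + (57,5)
step 5: (6499, 570)  from 2·(2611,229) + (1277,112)
→ (6499, 570).  Check: 6499²=42237001, 130·570²=42237000, difference 1.

6499 570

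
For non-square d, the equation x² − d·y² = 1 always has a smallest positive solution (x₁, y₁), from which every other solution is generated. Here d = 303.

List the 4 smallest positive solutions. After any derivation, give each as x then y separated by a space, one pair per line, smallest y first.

√303 = [17; 2,2,5,2,2,34, …], period ℓ=6 (even) → k=5
step 0: (17, 1)  from 17·(1,0) + (0,1)
step 1: (35, 2)  from 2·(17,1) + (1,0)
step 2: (87, 5)  from 2·(35,2) + (17,1)
…
step 4: (1027, 59)  from 2·(470,27) + (87,5)
step 5: (2524, 145)  from 2·(1027,59) + (470,27)
→ (2524, 145).  Check: 2524²=6370576, 303·145²=6370575, difference 1.
(x_2, y_2) = (2524·2524 + 303·145·145, 2524·145 + 145·2524) = (12741151, 731960)
(x_3, y_3) = (2524·12741151 + 303·145·731960, 2524·731960 + 145·12741151) = (64317327724, 3694933935)
(x_4, y_4) = (2524·64317327724 + 303·145·3694933935, 2524·3694933935 + 145·64317327724) = (324673857609601, 18652025771920)

2524 145
12741151 731960
64317327724 3694933935
324673857609601 18652025771920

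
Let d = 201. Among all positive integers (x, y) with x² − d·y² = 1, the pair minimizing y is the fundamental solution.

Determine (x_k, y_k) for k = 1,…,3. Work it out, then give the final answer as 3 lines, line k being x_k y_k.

515095 36332
530645718049 37428863080
546665912276384215 38558840456348868

[14; 5,1,1,1,2,…,1,5,28] for √201; ℓ=14 ⇒ convergent index 13
a_0=14:  p_0=14·1+0=14,  q_0=14·0+1=1
…
a_2=1:  p_2=1·71+14=85,  q_2=1·5+1=6
a_3=1:  p_3=1·85+71=156,  q_3=1·6+5=11
a_4=1:  p_4=1·156+85=241,  q_4=1·11+6=17
a_5=2:  p_5=2·241+156=638,  q_5=2·17+11=45
a_6=1:  p_6=1·638+241=879,  q_6=1·45+17=62
…
a_9=2:  p_9=2·8549+7670=24768,  q_9=2·603+541=1747
a_10=1:  p_10=1·24768+8549=33317,  q_10=1·1747+603=2350
a_11=1:  p_11=1·33317+24768=58085,  q_11=1·2350+1747=4097
a_12=1:  p_12=1·58085+33317=91402,  q_12=1·4097+2350=6447
a_13=5:  p_13=5·91402+58085=515095,  q_13=5·6447+4097=36332
fundamental: x₁=515095, y₁=36332  (since 265322859025 − 201·1320014224 = 1)
n=2: (515095,36332)∘(515095,36332) = (515095·515095+201·36332·36332, 515095·36332+36332·515095) = (530645718049,37428863080)
n=3: (530645718049,37428863080)∘(515095,36332) = (515095·530645718049+201·36332·37428863080, 515095·37428863080+36332·530645718049) = (546665912276384215,38558840456348868)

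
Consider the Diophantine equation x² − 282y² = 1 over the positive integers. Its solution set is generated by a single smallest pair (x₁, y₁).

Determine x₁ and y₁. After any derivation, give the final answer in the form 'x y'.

√282 = [16; 1,3,1,4,1,3,1,32, …], period ℓ=8 (even) → k=7
step 0: (16, 1)  from 16·(1,0) + (0,1)
step 1: (17, 1)  from 1·(16,1) + (1,0)
step 2: (67, 4)  from 3·(17,1) + (16,1)
step 3: (84, 5)  from 1·(67,4) + (17,1)
step 4: (403, 24)  from 4·(84,5) + (67,4)
step 5: (487, 29)  from 1·(403,24) + (84,5)
step 6: (1864, 111)  from 3·(487,29) + (403,24)
step 7: (2351, 140)  from 1·(1864,111) + (487,29)
→ (2351, 140).  Check: 2351²=5527201, 282·140²=5527200, difference 1.

2351 140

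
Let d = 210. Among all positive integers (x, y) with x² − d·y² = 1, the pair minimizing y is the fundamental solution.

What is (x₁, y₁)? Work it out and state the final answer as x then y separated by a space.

√210 = [14; 2,28, …], period ℓ=2 (even) → k=1
step 0: (14, 1)  from 14·(1,0) + (0,1)
step 1: (29, 2)  from 2·(14,1) + (1,0)
fundamental: x₁=29, y₁=2  (since 841 − 210·4 = 1)

29 2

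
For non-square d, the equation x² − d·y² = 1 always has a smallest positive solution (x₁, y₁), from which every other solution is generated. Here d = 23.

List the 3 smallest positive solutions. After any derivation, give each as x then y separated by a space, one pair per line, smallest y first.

[4; 1,3,1,8] for √23; ℓ=4 ⇒ convergent index 3
step 0: (4, 1)  from 4·(1,0) + (0,1)
step 1: (5, 1)  from 1·(4,1) + (1,0)
step 2: (19, 4)  from 3·(5,1) + (4,1)
step 3: (24, 5)  from 1·(19,4) + (5,1)
→ (24, 5).  Check: 24²=576, 23·5²=575, difference 1.
n=2: (24,5)∘(24,5) = (24·24+23·5·5, 24·5+5·24) = (1151,240)
n=3: (1151,240)∘(24,5) = (24·1151+23·5·240, 24·240+5·1151) = (55224,11515)

24 5
1151 240
55224 11515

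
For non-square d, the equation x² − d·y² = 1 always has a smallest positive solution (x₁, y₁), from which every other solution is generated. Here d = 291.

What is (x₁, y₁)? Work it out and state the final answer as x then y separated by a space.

√291 = [17; 17,34, …], period ℓ=2 (even) → k=1
a_0=17:  p_0=17·1+0=17,  q_0=17·0+1=1
a_1=17:  p_1=17·17+1=290,  q_1=17·1+0=17
(x₁, y₁) = (290, 17);  290² − 291·17² = 1 ✓

290 17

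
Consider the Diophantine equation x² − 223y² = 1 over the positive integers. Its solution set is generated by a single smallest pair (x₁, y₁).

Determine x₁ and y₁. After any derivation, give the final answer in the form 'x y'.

224 15

√223 → a₀=14, period (1,13,1,28); ℓ=4 even so k=3
a_0=14:  p_0=14·1+0=14,  q_0=14·0+1=1
a_1=1:  p_1=1·14+1=15,  q_1=1·1+0=1
a_2=13:  p_2=13·15+14=209,  q_2=13·1+1=14
a_3=1:  p_3=1·209+15=224,  q_3=1·14+1=15
fundamental: x₁=224, y₁=15  (since 50176 − 223·225 = 1)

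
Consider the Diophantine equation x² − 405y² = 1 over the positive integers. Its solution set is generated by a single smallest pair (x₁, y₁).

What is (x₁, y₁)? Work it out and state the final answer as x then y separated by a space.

161 8

[20; 8,40] for √405; ℓ=2 ⇒ convergent index 1
step 0: (20, 1)  from 20·(1,0) + (0,1)
step 1: (161, 8)  from 8·(20,1) + (1,0)
→ (161, 8).  Check: 161²=25921, 405·8²=25920, difference 1.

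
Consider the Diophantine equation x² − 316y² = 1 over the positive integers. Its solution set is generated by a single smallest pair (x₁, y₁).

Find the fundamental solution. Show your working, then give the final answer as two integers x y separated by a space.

d=316: √d = [17; 1,3,2,8,2,3,1,34] (ℓ=8, even), read p_7/q_7
k=0  a_k=17  p_k/q_k = 17/1
k=1  a_k=1  p_k/q_k = 18/1
k=2  a_k=3  p_k/q_k = 71/4
k=3  a_k=2  p_k/q_k = 160/9
k=4  a_k=8  p_k/q_k = 1351/76
k=5  a_k=2  p_k/q_k = 2862/161
k=6  a_k=3  p_k/q_k = 9937/559
k=7  a_k=1  p_k/q_k = 12799/720
(x₁, y₁) = (12799, 720);  12799² − 316·720² = 1 ✓

12799 720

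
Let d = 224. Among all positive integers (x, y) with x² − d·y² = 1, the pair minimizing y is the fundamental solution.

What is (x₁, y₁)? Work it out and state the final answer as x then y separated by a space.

d=224: √d = [14; 1,28] (ℓ=2, even), read p_1/q_1
k=0  a_k=14  p_k/q_k = 14/1
k=1  a_k=1  p_k/q_k = 15/1
(x₁, y₁) = (15, 1);  15² − 224·1² = 1 ✓

15 1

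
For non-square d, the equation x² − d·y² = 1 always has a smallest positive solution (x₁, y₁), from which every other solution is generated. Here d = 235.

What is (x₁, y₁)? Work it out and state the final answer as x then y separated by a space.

46 3

[15; 3,30] for √235; ℓ=2 ⇒ convergent index 1
k=0  a_k=15  p_k/q_k = 15/1
k=1  a_k=3  p_k/q_k = 46/3
→ (46, 3).  Check: 46²=2116, 235·3²=2115, difference 1.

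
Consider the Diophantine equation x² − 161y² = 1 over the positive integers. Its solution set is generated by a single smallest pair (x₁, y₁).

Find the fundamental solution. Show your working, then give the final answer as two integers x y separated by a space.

11775 928

d=161: √d = [12; 1,2,4,1,2,1,4,2,1,24] (ℓ=10, even), read p_9/q_9
step 0: (12, 1)  from 12·(1,0) + (0,1)
step 1: (13, 1)  from 1·(12,1) + (1,0)
…
step 3: (165, 13)  from 4·(38,3) + (13,1)
…
step 5: (571, 45)  from 2·(203,16) + (165,13)
step 6: (774, 61)  from 1·(571,45) + (203,16)
step 7: (3667, 289)  from 4·(774,61) + (571,45)
step 8: (8108, 639)  from 2·(3667,289) + (774,61)
step 9: (11775, 928)  from 1·(8108,639) + (3667,289)
(x₁, y₁) = (11775, 928);  11775² − 161·928² = 1 ✓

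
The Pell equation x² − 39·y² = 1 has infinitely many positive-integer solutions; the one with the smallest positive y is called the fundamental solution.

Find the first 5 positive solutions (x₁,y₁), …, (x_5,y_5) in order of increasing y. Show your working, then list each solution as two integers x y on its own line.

√39 → a₀=6, period (4,12); ℓ=2 even so k=1
k=0  a_k=6  p_k/q_k = 6/1
k=1  a_k=4  p_k/q_k = 25/4
→ (25, 4).  Check: 25²=625, 39·4²=624, difference 1.
n=2: (25,4)∘(25,4) = (25·25+39·4·4, 25·4+4·25) = (1249,200)
n=3: (1249,200)∘(25,4) = (25·1249+39·4·200, 25·200+4·1249) = (62425,9996)
n=4: (62425,9996)∘(25,4) = (25·62425+39·4·9996, 25·9996+4·62425) = (3120001,499600)
n=5: (3120001,499600)∘(25,4) = (25·3120001+39·4·499600, 25·499600+4·3120001) = (155937625,24970004)

25 4
1249 200
62425 9996
3120001 499600
155937625 24970004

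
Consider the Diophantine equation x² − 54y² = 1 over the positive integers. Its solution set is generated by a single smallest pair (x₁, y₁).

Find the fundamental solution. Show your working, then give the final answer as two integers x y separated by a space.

485 66

√54 = [7; 2,1,6,1,2,14, …], period ℓ=6 (even) → k=5
step 0: (7, 1)  from 7·(1,0) + (0,1)
…
step 4: (169, 23)  from 1·(147,20) + (22,3)
step 5: (485, 66)  from 2·(169,23) + (147,20)
(x₁, y₁) = (485, 66);  485² − 54·66² = 1 ✓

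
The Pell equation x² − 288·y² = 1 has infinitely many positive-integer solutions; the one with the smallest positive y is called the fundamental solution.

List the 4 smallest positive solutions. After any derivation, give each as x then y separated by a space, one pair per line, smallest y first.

[16; 1,32] for √288; ℓ=2 ⇒ convergent index 1
i=0: a=16 ⇒ p=16, q=1
i=1: a=1 ⇒ p=17, q=1
→ (17, 1).  Check: 17²=289, 288·1²=288, difference 1.
k=2:  x_2 = 17·17+288·1·1 = 577,  y_2 = 17·1+1·17 = 34
k=3:  x_3 = 17·577+288·1·34 = 19601,  y_3 = 17·34+1·577 = 1155
k=4:  x_4 = 17·19601+288·1·1155 = 665857,  y_4 = 17·1155+1·19601 = 39236

17 1
577 34
19601 1155
665857 39236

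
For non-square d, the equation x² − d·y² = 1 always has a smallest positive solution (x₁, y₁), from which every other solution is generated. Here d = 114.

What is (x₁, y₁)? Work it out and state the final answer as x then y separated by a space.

1025 96

d=114: √d = [10; 1,2,10,2,1,20] (ℓ=6, even), read p_5/q_5
k=0  a_k=10  p_k/q_k = 10/1
…
k=2  a_k=2  p_k/q_k = 32/3
k=3  a_k=10  p_k/q_k = 331/31
k=4  a_k=2  p_k/q_k = 694/65
k=5  a_k=1  p_k/q_k = 1025/96
(x₁, y₁) = (1025, 96);  1025² − 114·96² = 1 ✓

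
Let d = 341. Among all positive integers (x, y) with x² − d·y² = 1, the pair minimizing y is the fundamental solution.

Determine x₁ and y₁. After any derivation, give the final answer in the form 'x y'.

10626551 575460

√341 = [18; 2,6,1,8,2,…,6,2,36, …], period ℓ=14 (even) → k=13
k=0  a_k=18  p_k/q_k = 18/1
k=1  a_k=2  p_k/q_k = 37/2
k=2  a_k=6  p_k/q_k = 240/13
…
k=4  a_k=8  p_k/q_k = 2456/133
k=5  a_k=2  p_k/q_k = 5189/281
k=6  a_k=1  p_k/q_k = 7645/414
…
k=9  a_k=2  p_k/q_k = 76727/4155
k=10  a_k=8  p_k/q_k = 641940/34763
k=11  a_k=1  p_k/q_k = 718667/38918
k=12  a_k=6  p_k/q_k = 4953942/268271
k=13  a_k=2  p_k/q_k = 10626551/575460
→ (10626551, 575460).  Check: 10626551²=112923586155601, 341·575460²=112923586155600, difference 1.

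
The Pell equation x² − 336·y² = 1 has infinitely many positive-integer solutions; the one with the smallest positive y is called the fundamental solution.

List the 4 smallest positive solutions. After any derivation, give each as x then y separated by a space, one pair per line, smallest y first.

√336 = [18; 3,36, …], period ℓ=2 (even) → k=1
a_0=18:  p_0=18·1+0=18,  q_0=18·0+1=1
a_1=3:  p_1=3·18+1=55,  q_1=3·1+0=3
(x₁, y₁) = (55, 3);  55² − 336·3² = 1 ✓
(x_2, y_2) = (55·55 + 336·3·3, 55·3 + 3·55) = (6049, 330)
(x_3, y_3) = (55·6049 + 336·3·330, 55·330 + 3·6049) = (665335, 36297)
(x_4, y_4) = (55·665335 + 336·3·36297, 55·36297 + 3·665335) = (73180801, 3992340)

55 3
6049 330
665335 36297
73180801 3992340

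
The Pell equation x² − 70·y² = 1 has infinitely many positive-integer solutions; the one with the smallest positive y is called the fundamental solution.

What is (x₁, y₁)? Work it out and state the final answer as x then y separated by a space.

[8; 2,1,2,1,2,16] for √70; ℓ=6 ⇒ convergent index 5
a_0=8:  p_0=8·1+0=8,  q_0=8·0+1=1
a_1=2:  p_1=2·8+1=17,  q_1=2·1+0=2
a_2=1:  p_2=1·17+8=25,  q_2=1·2+1=3
a_3=2:  p_3=2·25+17=67,  q_3=2·3+2=8
a_4=1:  p_4=1·67+25=92,  q_4=1·8+3=11
a_5=2:  p_5=2·92+67=251,  q_5=2·11+8=30
→ (251, 30).  Check: 251²=63001, 70·30²=63000, difference 1.

251 30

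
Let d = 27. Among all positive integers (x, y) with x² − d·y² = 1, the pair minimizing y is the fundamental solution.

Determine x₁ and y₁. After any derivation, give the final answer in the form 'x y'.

26 5

√27 → a₀=5, period (5,10); ℓ=2 even so k=1
a_0=5:  p_0=5·1+0=5,  q_0=5·0+1=1
a_1=5:  p_1=5·5+1=26,  q_1=5·1+0=5
(x₁, y₁) = (26, 5);  26² − 27·5² = 1 ✓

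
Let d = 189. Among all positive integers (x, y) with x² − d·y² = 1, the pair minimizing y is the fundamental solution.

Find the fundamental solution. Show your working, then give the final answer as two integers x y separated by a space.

[13; 1,2,1,26] for √189; ℓ=4 ⇒ convergent index 3
a_0=13:  p_0=13·1+0=13,  q_0=13·0+1=1
…
a_2=2:  p_2=2·14+13=41,  q_2=2·1+1=3
a_3=1:  p_3=1·41+14=55,  q_3=1·3+1=4
fundamental: x₁=55, y₁=4  (since 3025 − 189·16 = 1)

55 4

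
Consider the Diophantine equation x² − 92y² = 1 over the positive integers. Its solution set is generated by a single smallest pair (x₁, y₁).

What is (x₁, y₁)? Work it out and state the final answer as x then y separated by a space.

[9; 1,1,2,4,2,1,1,18] for √92; ℓ=8 ⇒ convergent index 7
a_0=9:  p_0=9·1+0=9,  q_0=9·0+1=1
a_1=1:  p_1=1·9+1=10,  q_1=1·1+0=1
a_2=1:  p_2=1·10+9=19,  q_2=1·1+1=2
a_3=2:  p_3=2·19+10=48,  q_3=2·2+1=5
a_4=4:  p_4=4·48+19=211,  q_4=4·5+2=22
…
a_6=1:  p_6=1·470+211=681,  q_6=1·49+22=71
a_7=1:  p_7=1·681+470=1151,  q_7=1·71+49=120
fundamental: x₁=1151, y₁=120  (since 1324801 − 92·14400 = 1)

1151 120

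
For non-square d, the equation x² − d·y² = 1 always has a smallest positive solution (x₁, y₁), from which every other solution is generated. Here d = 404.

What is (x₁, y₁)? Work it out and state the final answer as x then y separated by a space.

[20; 10,40] for √404; ℓ=2 ⇒ convergent index 1
k=0  a_k=20  p_k/q_k = 20/1
k=1  a_k=10  p_k/q_k = 201/10
fundamental: x₁=201, y₁=10  (since 40401 − 404·100 = 1)

201 10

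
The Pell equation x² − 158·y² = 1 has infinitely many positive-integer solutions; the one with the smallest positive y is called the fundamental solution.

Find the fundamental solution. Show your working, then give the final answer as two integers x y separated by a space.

[12; 1,1,3,12,3,1,1,24] for √158; ℓ=8 ⇒ convergent index 7
a_0=12:  p_0=12·1+0=12,  q_0=12·0+1=1
…
a_2=1:  p_2=1·13+12=25,  q_2=1·1+1=2
a_3=3:  p_3=3·25+13=88,  q_3=3·2+1=7
a_4=12:  p_4=12·88+25=1081,  q_4=12·7+2=86
…
a_6=1:  p_6=1·3331+1081=4412,  q_6=1·265+86=351
a_7=1:  p_7=1·4412+3331=7743,  q_7=1·351+265=616
fundamental: x₁=7743, y₁=616  (since 59954049 − 158·379456 = 1)

7743 616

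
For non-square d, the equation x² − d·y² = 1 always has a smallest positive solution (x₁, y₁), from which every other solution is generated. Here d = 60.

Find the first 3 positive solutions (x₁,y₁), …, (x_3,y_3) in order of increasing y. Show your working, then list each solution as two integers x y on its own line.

31 4
1921 248
119071 15372

[7; 1,2,1,14] for √60; ℓ=4 ⇒ convergent index 3
a_0=7:  p_0=7·1+0=7,  q_0=7·0+1=1
…
a_2=2:  p_2=2·8+7=23,  q_2=2·1+1=3
a_3=1:  p_3=1·23+8=31,  q_3=1·3+1=4
fundamental: x₁=31, y₁=4  (since 961 − 60·16 = 1)
(x_2, y_2) = (31·31 + 60·4·4, 31·4 + 4·31) = (1921, 248)
(x_3, y_3) = (31·1921 + 60·4·248, 31·248 + 4·1921) = (119071, 15372)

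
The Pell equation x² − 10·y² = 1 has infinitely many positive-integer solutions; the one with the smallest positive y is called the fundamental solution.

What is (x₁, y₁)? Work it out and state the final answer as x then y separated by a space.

19 6

d=10: √d = [3; 6] (ℓ=1, odd), read p_1/q_1
k=0  a_k=3  p_k/q_k = 3/1
k=1  a_k=6  p_k/q_k = 19/6
→ (19, 6).  Check: 19²=361, 10·6²=360, difference 1.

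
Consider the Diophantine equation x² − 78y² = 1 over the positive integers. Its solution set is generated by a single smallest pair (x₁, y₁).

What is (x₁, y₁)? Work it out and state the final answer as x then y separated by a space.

53 6

d=78: √d = [8; 1,4,1,16] (ℓ=4, even), read p_3/q_3
i=0: a=8 ⇒ p=8, q=1
…
i=2: a=4 ⇒ p=44, q=5
i=3: a=1 ⇒ p=53, q=6
fundamental: x₁=53, y₁=6  (since 2809 − 78·36 = 1)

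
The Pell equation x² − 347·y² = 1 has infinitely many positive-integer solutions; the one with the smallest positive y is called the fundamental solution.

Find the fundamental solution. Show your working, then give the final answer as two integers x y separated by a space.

√347 → a₀=18, period (1,1,1,2,4,…,1,1,36); ℓ=14 even so k=13
i=0: a=18 ⇒ p=18, q=1
i=1: a=1 ⇒ p=19, q=1
…
i=3: a=1 ⇒ p=56, q=3
…
i=6: a=1 ⇒ p=801, q=43
…
i=12: a=1 ⇒ p=402885, q=21628
i=13: a=1 ⇒ p=641602, q=34443
(x₁, y₁) = (641602, 34443);  641602² − 347·34443² = 1 ✓

641602 34443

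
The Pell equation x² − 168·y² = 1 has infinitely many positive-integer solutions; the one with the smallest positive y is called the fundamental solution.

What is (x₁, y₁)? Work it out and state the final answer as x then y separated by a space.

[12; 1,24] for √168; ℓ=2 ⇒ convergent index 1
i=0: a=12 ⇒ p=12, q=1
i=1: a=1 ⇒ p=13, q=1
→ (13, 1).  Check: 13²=169, 168·1²=168, difference 1.

13 1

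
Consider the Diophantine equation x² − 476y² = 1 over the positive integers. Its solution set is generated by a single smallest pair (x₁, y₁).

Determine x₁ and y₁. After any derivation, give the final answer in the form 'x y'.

[21; 1,4,2,10,2,4,1,42] for √476; ℓ=8 ⇒ convergent index 7
step 0: (21, 1)  from 21·(1,0) + (0,1)
…
step 4: (2509, 115)  from 10·(240,11) + (109,5)
…
step 6: (23541, 1079)  from 4·(5258,241) + (2509,115)
step 7: (28799, 1320)  from 1·(23541,1079) + (5258,241)
→ (28799, 1320).  Check: 28799²=829382401, 476·1320²=829382400, difference 1.

28799 1320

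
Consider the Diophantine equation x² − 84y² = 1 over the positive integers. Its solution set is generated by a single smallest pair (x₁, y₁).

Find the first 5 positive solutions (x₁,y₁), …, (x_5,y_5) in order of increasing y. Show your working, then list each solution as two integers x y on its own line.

[9; 6,18] for √84; ℓ=2 ⇒ convergent index 1
i=0: a=9 ⇒ p=9, q=1
i=1: a=6 ⇒ p=55, q=6
(x₁, y₁) = (55, 6);  55² − 84·6² = 1 ✓
(55+6√84)^2 = 6049 + 660√84
(55+6√84)^3 = 665335 + 72594√84
(55+6√84)^4 = 73180801 + 7984680√84
(55+6√84)^5 = 8049222775 + 878242206√84

55 6
6049 660
665335 72594
73180801 7984680
8049222775 878242206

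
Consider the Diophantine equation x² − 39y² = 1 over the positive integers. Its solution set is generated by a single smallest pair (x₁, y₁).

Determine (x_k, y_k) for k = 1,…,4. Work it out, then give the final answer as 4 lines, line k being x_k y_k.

25 4
1249 200
62425 9996
3120001 499600

d=39: √d = [6; 4,12] (ℓ=2, even), read p_1/q_1
a_0=6:  p_0=6·1+0=6,  q_0=6·0+1=1
a_1=4:  p_1=4·6+1=25,  q_1=4·1+0=4
(x₁, y₁) = (25, 4);  25² − 39·4² = 1 ✓
(25+4√39)^2 = 1249 + 200√39
(25+4√39)^3 = 62425 + 9996√39
(25+4√39)^4 = 3120001 + 499600√39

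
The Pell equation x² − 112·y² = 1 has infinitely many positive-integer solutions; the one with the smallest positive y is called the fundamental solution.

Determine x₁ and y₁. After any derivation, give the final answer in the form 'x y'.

127 12

√112 = [10; 1,1,2,1,1,20, …], period ℓ=6 (even) → k=5
k=0  a_k=10  p_k/q_k = 10/1
…
k=3  a_k=2  p_k/q_k = 53/5
k=4  a_k=1  p_k/q_k = 74/7
k=5  a_k=1  p_k/q_k = 127/12
fundamental: x₁=127, y₁=12  (since 16129 − 112·144 = 1)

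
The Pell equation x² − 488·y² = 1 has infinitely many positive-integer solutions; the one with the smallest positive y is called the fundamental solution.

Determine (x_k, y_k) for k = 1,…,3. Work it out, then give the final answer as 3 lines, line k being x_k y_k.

243 11
118097 5346
57394899 2598145

[22; 11,44] for √488; ℓ=2 ⇒ convergent index 1
step 0: (22, 1)  from 22·(1,0) + (0,1)
step 1: (243, 11)  from 11·(22,1) + (1,0)
fundamental: x₁=243, y₁=11  (since 59049 − 488·121 = 1)
(243+11√488)^2 = 118097 + 5346√488
(243+11√488)^3 = 57394899 + 2598145√488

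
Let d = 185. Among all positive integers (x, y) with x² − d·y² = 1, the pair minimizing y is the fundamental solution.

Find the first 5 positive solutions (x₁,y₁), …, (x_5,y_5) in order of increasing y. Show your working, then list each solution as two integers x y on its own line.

9249 680
171088001 12578640
3164785833249 232679682040
58542208172352001 4304108745797280
1082913763607381481249 79617403347078403400

d=185: √d = [13; 1,1,1,1,26] (ℓ=5, odd), read p_9/q_9
k=0  a_k=13  p_k/q_k = 13/1
k=1  a_k=1  p_k/q_k = 14/1
k=2  a_k=1  p_k/q_k = 27/2
…
k=4  a_k=1  p_k/q_k = 68/5
k=5  a_k=26  p_k/q_k = 1809/133
…
k=7  a_k=1  p_k/q_k = 3686/271
k=8  a_k=1  p_k/q_k = 5563/409
k=9  a_k=1  p_k/q_k = 9249/680
(x₁, y₁) = (9249, 680);  9249² − 185·680² = 1 ✓
k=2:  x_2 = 9249·9249+185·680·680 = 171088001,  y_2 = 9249·680+680·9249 = 12578640
k=3:  x_3 = 9249·171088001+185·680·12578640 = 3164785833249,  y_3 = 9249·12578640+680·171088001 = 232679682040
k=4:  x_4 = 9249·3164785833249+185·680·232679682040 = 58542208172352001,  y_4 = 9249·232679682040+680·3164785833249 = 4304108745797280
k=5:  x_5 = 9249·58542208172352001+185·680·4304108745797280 = 1082913763607381481249,  y_5 = 9249·4304108745797280+680·58542208172352001 = 79617403347078403400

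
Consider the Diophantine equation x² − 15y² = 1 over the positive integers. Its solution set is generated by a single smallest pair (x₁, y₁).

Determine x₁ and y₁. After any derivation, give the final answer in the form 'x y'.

4 1

d=15: √d = [3; 1,6] (ℓ=2, even), read p_1/q_1
a_0=3:  p_0=3·1+0=3,  q_0=3·0+1=1
a_1=1:  p_1=1·3+1=4,  q_1=1·1+0=1
fundamental: x₁=4, y₁=1  (since 16 − 15·1 = 1)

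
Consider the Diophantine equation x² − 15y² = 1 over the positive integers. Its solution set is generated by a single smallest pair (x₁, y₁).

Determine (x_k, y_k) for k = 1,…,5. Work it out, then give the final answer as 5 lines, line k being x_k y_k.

4 1
31 8
244 63
1921 496
15124 3905

√15 → a₀=3, period (1,6); ℓ=2 even so k=1
step 0: (3, 1)  from 3·(1,0) + (0,1)
step 1: (4, 1)  from 1·(3,1) + (1,0)
→ (4, 1).  Check: 4²=16, 15·1²=15, difference 1.
n=2: (4,1)∘(4,1) = (4·4+15·1·1, 4·1+1·4) = (31,8)
n=3: (31,8)∘(4,1) = (4·31+15·1·8, 4·8+1·31) = (244,63)
n=4: (244,63)∘(4,1) = (4·244+15·1·63, 4·63+1·244) = (1921,496)
n=5: (1921,496)∘(4,1) = (4·1921+15·1·496, 4·496+1·1921) = (15124,3905)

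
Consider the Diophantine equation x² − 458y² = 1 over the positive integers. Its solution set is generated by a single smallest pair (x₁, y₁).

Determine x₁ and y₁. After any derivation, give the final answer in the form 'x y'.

22899 1070

√458 → a₀=21, period (2,2,42); ℓ=3 odd so k=5
i=0: a=21 ⇒ p=21, q=1
…
i=2: a=2 ⇒ p=107, q=5
i=3: a=42 ⇒ p=4537, q=212
i=4: a=2 ⇒ p=9181, q=429
i=5: a=2 ⇒ p=22899, q=1070
(x₁, y₁) = (22899, 1070);  22899² − 458·1070² = 1 ✓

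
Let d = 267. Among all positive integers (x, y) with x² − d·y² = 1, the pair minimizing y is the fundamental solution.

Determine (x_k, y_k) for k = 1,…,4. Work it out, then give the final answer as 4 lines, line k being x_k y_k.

√267 = [16; 2,1,15,1,2,32, …], period ℓ=6 (even) → k=5
i=0: a=16 ⇒ p=16, q=1
…
i=4: a=1 ⇒ p=817, q=50
i=5: a=2 ⇒ p=2402, q=147
fundamental: x₁=2402, y₁=147  (since 5769604 − 267·21609 = 1)
k=2:  x_2 = 2402·2402+267·147·147 = 11539207,  y_2 = 2402·147+147·2402 = 706188
k=3:  x_3 = 2402·11539207+267·147·706188 = 55434348026,  y_3 = 2402·706188+147·11539207 = 3392527005
k=4:  x_4 = 2402·55434348026+267·147·3392527005 = 266306596377697,  y_4 = 2402·3392527005+147·55434348026 = 16297699025832

2402 147
11539207 706188
55434348026 3392527005
266306596377697 16297699025832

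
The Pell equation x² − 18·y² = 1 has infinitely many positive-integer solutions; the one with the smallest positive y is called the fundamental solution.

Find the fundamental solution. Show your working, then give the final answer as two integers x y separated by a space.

√18 = [4; 4,8, …], period ℓ=2 (even) → k=1
i=0: a=4 ⇒ p=4, q=1
i=1: a=4 ⇒ p=17, q=4
→ (17, 4).  Check: 17²=289, 18·4²=288, difference 1.

17 4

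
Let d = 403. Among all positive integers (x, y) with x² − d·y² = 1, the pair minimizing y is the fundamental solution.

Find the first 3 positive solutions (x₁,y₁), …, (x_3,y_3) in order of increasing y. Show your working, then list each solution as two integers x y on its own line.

d=403: √d = [20; 13,2,1,3,1,3,1,2,13,40] (ℓ=10, even), read p_9/q_9
step 0: (20, 1)  from 20·(1,0) + (0,1)
step 1: (261, 13)  from 13·(20,1) + (1,0)
step 2: (542, 27)  from 2·(261,13) + (20,1)
step 3: (803, 40)  from 1·(542,27) + (261,13)
…
step 5: (3754, 187)  from 1·(2951,147) + (803,40)
step 6: (14213, 708)  from 3·(3754,187) + (2951,147)
step 7: (17967, 895)  from 1·(14213,708) + (3754,187)
step 8: (50147, 2498)  from 2·(17967,895) + (14213,708)
step 9: (669878, 33369)  from 13·(50147,2498) + (17967,895)
(x₁, y₁) = (669878, 33369);  669878² − 403·33369² = 1 ✓
(x_2, y_2) = (669878·669878 + 403·33369·33369, 669878·33369 + 33369·669878) = (897473069767, 44706317964)
(x_3, y_3) = (669878·897473069767 + 403·33369·44706317964, 669878·44706317964 + 33369·897473069767) = (1202394930058086974, 59895557730143415)

669878 33369
897473069767 44706317964
1202394930058086974 59895557730143415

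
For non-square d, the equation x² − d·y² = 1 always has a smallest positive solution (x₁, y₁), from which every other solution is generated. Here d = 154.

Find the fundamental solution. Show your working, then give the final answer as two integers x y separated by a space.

[12; 2,2,3,1,2,1,3,2,2,24] for √154; ℓ=10 ⇒ convergent index 9
k=0  a_k=12  p_k/q_k = 12/1
k=1  a_k=2  p_k/q_k = 25/2
…
k=4  a_k=1  p_k/q_k = 273/22
k=5  a_k=2  p_k/q_k = 757/61
…
k=7  a_k=3  p_k/q_k = 3847/310
k=8  a_k=2  p_k/q_k = 8724/703
k=9  a_k=2  p_k/q_k = 21295/1716
→ (21295, 1716).  Check: 21295²=453477025, 154·1716²=453477024, difference 1.

21295 1716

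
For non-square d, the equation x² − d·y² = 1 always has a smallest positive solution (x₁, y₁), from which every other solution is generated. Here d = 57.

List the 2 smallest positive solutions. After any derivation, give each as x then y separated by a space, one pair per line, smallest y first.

√57 = [7; 1,1,4,1,1,14, …], period ℓ=6 (even) → k=5
i=0: a=7 ⇒ p=7, q=1
i=1: a=1 ⇒ p=8, q=1
i=2: a=1 ⇒ p=15, q=2
…
i=4: a=1 ⇒ p=83, q=11
i=5: a=1 ⇒ p=151, q=20
→ (151, 20).  Check: 151²=22801, 57·20²=22800, difference 1.
(x_2, y_2) = (151·151 + 57·20·20, 151·20 + 20·151) = (45601, 6040)

151 20
45601 6040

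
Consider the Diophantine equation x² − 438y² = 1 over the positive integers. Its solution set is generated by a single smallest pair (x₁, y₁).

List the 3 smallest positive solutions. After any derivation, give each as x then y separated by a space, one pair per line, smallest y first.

293 14
171697 8204
100614149 4807530

d=438: √d = [20; 1,12,1,40] (ℓ=4, even), read p_3/q_3
step 0: (20, 1)  from 20·(1,0) + (0,1)
…
step 2: (272, 13)  from 12·(21,1) + (20,1)
step 3: (293, 14)  from 1·(272,13) + (21,1)
→ (293, 14).  Check: 293²=85849, 438·14²=85848, difference 1.
(293+14√438)^2 = 171697 + 8204√438
(293+14√438)^3 = 100614149 + 4807530√438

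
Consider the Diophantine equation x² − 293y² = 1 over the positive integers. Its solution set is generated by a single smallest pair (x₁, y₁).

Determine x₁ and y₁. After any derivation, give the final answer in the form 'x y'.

√293 → a₀=17, period (8,1,1,8,34); ℓ=5 odd so k=9
step 0: (17, 1)  from 17·(1,0) + (0,1)
…
step 3: (291, 17)  from 1·(154,9) + (137,8)
…
step 7: (764593, 44668)  from 1·(679914,39721) + (84679,4947)
step 8: (1444507, 84389)  from 1·(764593,44668) + (679914,39721)
step 9: (12320649, 719780)  from 8·(1444507,84389) + (764593,44668)
(x₁, y₁) = (12320649, 719780);  12320649² − 293·719780² = 1 ✓

12320649 719780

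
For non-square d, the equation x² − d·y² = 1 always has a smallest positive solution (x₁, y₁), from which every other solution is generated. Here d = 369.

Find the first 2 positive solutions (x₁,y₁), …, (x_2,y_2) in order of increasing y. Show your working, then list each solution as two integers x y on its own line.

8396801 437120
141012534067201 7340819306240

[19; 4,1,3,2,7,4,7,2,3,1,4,38] for √369; ℓ=12 ⇒ convergent index 11
k=0  a_k=19  p_k/q_k = 19/1
k=1  a_k=4  p_k/q_k = 77/4
…
k=3  a_k=3  p_k/q_k = 365/19
k=4  a_k=2  p_k/q_k = 826/43
k=5  a_k=7  p_k/q_k = 6147/320
k=6  a_k=4  p_k/q_k = 25414/1323
k=7  a_k=7  p_k/q_k = 184045/9581
…
k=10  a_k=1  p_k/q_k = 1758061/91521
k=11  a_k=4  p_k/q_k = 8396801/437120
(x₁, y₁) = (8396801, 437120);  8396801² − 369·437120² = 1 ✓
(8396801+437120√369)^2 = 141012534067201 + 7340819306240√369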